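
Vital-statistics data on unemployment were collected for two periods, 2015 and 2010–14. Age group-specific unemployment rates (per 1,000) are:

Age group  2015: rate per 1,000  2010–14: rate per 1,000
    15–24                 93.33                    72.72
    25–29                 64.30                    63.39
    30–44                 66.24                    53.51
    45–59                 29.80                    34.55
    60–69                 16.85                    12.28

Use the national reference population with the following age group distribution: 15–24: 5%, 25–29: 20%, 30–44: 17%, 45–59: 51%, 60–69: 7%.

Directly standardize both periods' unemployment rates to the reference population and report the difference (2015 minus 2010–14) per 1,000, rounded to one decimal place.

Standard weights: 0.05, 0.20, 0.17, 0.51, 0.07.
2015: 0.0500×93.33 + 0.2000×64.30 + 0.1700×66.24 + 0.5100×29.80 + 0.0700×16.85 = 45.1648 per 1,000.
2010–14: 0.0500×72.72 + 0.2000×63.39 + 0.1700×53.51 + 0.5100×34.55 + 0.0700×12.28 = 43.8908 per 1,000.
Difference = 45.1648 − 43.8908 = 1.2740.

1.3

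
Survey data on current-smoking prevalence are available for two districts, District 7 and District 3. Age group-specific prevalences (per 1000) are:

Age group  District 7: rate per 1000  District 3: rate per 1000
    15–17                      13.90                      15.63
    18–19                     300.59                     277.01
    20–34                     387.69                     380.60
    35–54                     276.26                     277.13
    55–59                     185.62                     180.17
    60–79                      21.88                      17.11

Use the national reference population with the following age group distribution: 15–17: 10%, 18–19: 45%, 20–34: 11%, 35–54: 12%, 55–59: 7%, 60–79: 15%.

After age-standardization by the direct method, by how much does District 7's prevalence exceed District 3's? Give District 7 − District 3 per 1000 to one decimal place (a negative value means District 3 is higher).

12.2

Standard weights: 0.10, 0.45, 0.11, 0.12, 0.07, 0.15.
District 7: 0.1000×13.90 + 0.4500×300.59 + 0.1100×387.69 + 0.1200×276.26 + 0.0700×185.62 + 0.1500×21.88 = 228.7280 per 1000.
District 3: 0.1000×15.63 + 0.4500×277.01 + 0.1100×380.60 + 0.1200×277.13 + 0.0700×180.17 + 0.1500×17.11 = 216.5175 per 1000.
Difference = 228.7280 − 216.5175 = 12.2105.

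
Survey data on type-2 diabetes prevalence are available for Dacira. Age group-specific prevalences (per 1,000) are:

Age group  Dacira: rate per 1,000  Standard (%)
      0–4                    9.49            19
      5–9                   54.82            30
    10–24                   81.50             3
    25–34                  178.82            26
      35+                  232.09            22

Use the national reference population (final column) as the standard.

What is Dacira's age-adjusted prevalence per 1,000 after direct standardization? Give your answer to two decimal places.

Standard weights: 0.19, 0.30, 0.03, 0.26, 0.22.
Standardized rate: 0.1900×9.49 + 0.3000×54.82 + 0.0300×81.50 + 0.2600×178.82 + 0.2200×232.09 = 118.2471 per 1,000.

118.25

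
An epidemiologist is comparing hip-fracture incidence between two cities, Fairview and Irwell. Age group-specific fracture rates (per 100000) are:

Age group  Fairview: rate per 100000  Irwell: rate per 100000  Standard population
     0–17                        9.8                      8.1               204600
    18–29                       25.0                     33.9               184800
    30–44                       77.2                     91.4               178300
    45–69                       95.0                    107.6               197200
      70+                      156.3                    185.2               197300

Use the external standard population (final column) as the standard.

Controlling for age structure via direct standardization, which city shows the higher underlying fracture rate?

Standard total = 962200; weights = 0.2126, 0.1921, 0.1853, 0.2049, 0.2051.
Fairview: 0.2126×9.8 + 0.1921×25.0 + 0.1853×77.2 + 0.2049×95.0 + 0.2051×156.3 = 72.7103 per 100000.
Irwell: 0.2126×8.1 + 0.1921×33.9 + 0.1853×91.4 + 0.2049×107.6 + 0.2051×185.2 = 85.1978 per 100000.

Irwell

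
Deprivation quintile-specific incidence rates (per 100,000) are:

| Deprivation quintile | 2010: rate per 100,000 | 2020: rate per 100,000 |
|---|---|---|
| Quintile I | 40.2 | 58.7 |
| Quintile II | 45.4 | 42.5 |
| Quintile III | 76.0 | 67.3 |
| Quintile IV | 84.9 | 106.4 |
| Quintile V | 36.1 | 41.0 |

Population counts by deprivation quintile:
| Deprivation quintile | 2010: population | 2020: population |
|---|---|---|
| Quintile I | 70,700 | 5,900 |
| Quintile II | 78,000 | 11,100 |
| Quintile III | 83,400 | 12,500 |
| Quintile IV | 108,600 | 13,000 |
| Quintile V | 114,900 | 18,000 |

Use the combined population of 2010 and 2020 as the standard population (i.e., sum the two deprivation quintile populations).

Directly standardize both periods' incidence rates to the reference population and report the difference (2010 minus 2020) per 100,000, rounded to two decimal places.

-6.96

Combined standard total = 516,100; weights = 0.1484, 0.1726, 0.1858, 0.2356, 0.2575.
2010: 0.1484×40.2 + 0.1726×45.4 + 0.1858×76.0 + 0.2356×84.9 + 0.2575×36.1 = 57.2261 per 100,000.
2020: 0.1484×58.7 + 0.1726×42.5 + 0.1858×67.3 + 0.2356×106.4 + 0.2575×41.0 = 64.1821 per 100,000.
Difference = 57.2261 − 64.1821 = -6.9560.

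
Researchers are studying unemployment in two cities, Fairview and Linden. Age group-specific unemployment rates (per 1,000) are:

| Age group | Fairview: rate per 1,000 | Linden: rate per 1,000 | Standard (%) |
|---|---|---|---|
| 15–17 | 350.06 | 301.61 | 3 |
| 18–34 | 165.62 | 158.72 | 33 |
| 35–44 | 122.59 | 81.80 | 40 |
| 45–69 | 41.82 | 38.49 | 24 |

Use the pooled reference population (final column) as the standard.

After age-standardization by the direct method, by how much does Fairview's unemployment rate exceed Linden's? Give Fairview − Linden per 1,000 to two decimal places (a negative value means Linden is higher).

Standard weights: 0.03, 0.33, 0.40, 0.24.
Fairview: 0.0300×350.06 + 0.3300×165.62 + 0.4000×122.59 + 0.2400×41.82 = 124.2292 per 1,000.
Linden: 0.0300×301.61 + 0.3300×158.72 + 0.4000×81.80 + 0.2400×38.49 = 103.3835 per 1,000.
Difference = 124.2292 − 103.3835 = 20.8457.

20.85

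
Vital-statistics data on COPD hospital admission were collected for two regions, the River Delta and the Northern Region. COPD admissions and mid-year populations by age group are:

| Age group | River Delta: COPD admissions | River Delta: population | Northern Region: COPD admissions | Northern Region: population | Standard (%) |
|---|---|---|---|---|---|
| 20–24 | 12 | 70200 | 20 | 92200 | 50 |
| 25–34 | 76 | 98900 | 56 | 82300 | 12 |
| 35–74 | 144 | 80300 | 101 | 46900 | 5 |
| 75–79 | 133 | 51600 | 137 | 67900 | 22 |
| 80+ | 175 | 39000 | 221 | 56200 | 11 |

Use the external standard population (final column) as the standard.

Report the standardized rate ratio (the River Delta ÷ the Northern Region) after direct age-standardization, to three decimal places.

1.131

Age-specific rates per 10000 for the River Delta: 1.71, 7.68, 17.93, 25.78, 44.87.
For the Northern Region: 2.17, 6.80, 21.54, 20.18, 39.32.
Standard weights: 0.50, 0.12, 0.05, 0.22, 0.11.
The River Delta: 0.5000×1.71 + 0.1200×7.68 + 0.0500×17.93 + 0.2200×25.78 + 0.1100×44.87 = 13.2799 per 10000.
The Northern Region: 0.5000×2.17 + 0.1200×6.80 + 0.0500×21.54 + 0.2200×20.18 + 0.1100×39.32 = 11.7424 per 10000.
Ratio = 13.2799 ÷ 11.7424 = 1.13094.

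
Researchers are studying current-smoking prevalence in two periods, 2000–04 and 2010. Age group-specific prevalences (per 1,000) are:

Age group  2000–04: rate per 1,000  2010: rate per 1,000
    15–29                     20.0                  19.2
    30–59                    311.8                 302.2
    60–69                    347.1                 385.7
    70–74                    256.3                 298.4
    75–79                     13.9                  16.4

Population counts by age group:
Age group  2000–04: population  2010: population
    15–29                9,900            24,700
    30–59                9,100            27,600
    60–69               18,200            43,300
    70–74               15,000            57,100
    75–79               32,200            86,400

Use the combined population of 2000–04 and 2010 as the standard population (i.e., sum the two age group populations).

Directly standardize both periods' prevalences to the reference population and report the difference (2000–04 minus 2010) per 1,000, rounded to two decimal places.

-16.46

Combined standard total = 323,500; weights = 0.1070, 0.1134, 0.1901, 0.2229, 0.3666.
2000–04: 0.1070×20.0 + 0.1134×311.8 + 0.1901×347.1 + 0.2229×256.3 + 0.3666×13.9 = 165.7171 per 1,000.
2010: 0.1070×19.2 + 0.1134×302.2 + 0.1901×385.7 + 0.2229×298.4 + 0.3666×16.4 = 182.1802 per 1,000.
Difference = 165.7171 − 182.1802 = -16.4631.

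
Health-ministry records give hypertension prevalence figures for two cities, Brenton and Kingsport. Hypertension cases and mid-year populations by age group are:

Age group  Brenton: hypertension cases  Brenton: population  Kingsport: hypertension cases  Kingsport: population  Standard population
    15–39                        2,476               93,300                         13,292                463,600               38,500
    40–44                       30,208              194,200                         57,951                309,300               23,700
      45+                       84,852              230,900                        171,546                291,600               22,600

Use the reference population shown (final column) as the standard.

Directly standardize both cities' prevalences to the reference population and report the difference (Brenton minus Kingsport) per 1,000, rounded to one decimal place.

Age-specific rates per 1,000 for Brenton: 26.538, 155.551, 367.484.
For Kingsport: 28.671, 187.362, 588.292.
Standard total = 84,800; weights = 0.4540, 0.2795, 0.2665.
Brenton: 0.4540×26.538 + 0.2795×155.551 + 0.2665×367.484 = 153.4600 per 1,000.
Kingsport: 0.4540×28.671 + 0.2795×187.362 + 0.2665×588.292 = 222.1665 per 1,000.
Difference = 153.4600 − 222.1665 = -68.7065.

-68.7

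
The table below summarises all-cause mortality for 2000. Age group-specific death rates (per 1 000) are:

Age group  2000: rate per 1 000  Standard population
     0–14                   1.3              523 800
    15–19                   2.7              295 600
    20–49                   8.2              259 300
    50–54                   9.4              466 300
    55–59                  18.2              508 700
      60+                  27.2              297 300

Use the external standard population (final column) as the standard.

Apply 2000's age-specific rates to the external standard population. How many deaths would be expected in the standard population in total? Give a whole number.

25333

Expected deaths = Σ (standard pop × age-specific rate ÷ 1 000)
= 523 800×1.3/1 000 + 295 600×2.7/1 000 + 259 300×8.2/1 000 + 466 300×9.4/1 000 + 508 700×18.2/1 000 + 297 300×27.2/1 000
= 680.94 + 798.12 + 2126.26 + 4383.22 + 9258.34 + 8086.56 = 25333.44.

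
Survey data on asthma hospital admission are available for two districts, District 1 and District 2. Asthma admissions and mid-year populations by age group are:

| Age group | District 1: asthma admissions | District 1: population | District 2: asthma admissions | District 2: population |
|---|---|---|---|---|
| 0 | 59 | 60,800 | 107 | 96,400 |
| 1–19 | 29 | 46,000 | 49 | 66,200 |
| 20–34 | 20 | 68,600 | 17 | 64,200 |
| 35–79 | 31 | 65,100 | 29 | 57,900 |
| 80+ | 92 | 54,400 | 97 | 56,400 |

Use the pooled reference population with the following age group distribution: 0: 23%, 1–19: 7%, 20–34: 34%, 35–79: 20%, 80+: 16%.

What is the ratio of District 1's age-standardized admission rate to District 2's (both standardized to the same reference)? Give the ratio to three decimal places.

0.948

Age-specific rates per 10,000 for District 1: 9.70, 6.30, 2.92, 4.76, 16.91.
For District 2: 11.10, 7.40, 2.65, 5.01, 17.20.
Standard weights: 0.23, 0.07, 0.34, 0.20, 0.16.
District 1: 0.2300×9.70 + 0.0700×6.30 + 0.3400×2.92 + 0.2000×4.76 + 0.1600×16.91 = 7.3227 per 10,000.
District 2: 0.2300×11.10 + 0.0700×7.40 + 0.3400×2.65 + 0.2000×5.01 + 0.1600×17.20 = 7.7248 per 10,000.
Ratio = 7.3227 ÷ 7.7248 = 0.94795.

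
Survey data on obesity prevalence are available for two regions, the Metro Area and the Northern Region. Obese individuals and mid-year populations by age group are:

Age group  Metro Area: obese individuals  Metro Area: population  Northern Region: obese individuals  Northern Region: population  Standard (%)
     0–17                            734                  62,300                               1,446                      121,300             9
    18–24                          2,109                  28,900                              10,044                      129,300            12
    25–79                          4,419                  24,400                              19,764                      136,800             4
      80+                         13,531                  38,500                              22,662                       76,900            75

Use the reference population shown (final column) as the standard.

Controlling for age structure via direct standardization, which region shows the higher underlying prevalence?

Metro Area

Age-specific rates per 1,000 for the Metro Area: 11.782, 72.976, 181.107, 351.455.
For the Northern Region: 11.921, 77.680, 144.474, 294.694.
Standard weights: 0.09, 0.12, 0.04, 0.75.
The Metro Area: 0.0900×11.782 + 0.1200×72.976 + 0.0400×181.107 + 0.7500×351.455 = 280.6526 per 1,000.
The Northern Region: 0.0900×11.921 + 0.1200×77.680 + 0.0400×144.474 + 0.7500×294.694 = 237.1942 per 1,000.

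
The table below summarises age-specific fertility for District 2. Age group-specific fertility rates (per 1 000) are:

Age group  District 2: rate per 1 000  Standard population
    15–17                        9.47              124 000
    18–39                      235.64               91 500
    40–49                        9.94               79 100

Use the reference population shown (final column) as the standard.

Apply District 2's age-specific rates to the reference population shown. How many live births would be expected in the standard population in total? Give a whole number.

23522

Expected live births = Σ (standard pop × age-specific rate ÷ 1 000)
= 124 000×9.47/1 000 + 91 500×235.64/1 000 + 79 100×9.94/1 000
= 1174.28 + 21561.06 + 786.25 = 23521.59.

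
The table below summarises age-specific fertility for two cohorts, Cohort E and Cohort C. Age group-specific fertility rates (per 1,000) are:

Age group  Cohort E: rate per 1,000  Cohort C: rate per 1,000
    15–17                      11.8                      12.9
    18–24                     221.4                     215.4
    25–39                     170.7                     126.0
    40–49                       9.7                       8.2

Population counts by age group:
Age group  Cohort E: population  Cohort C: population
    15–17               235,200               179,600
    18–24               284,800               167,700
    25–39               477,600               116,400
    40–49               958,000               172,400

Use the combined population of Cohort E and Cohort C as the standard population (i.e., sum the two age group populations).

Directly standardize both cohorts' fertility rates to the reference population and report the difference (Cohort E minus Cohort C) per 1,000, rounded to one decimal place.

11.8

Combined standard total = 2,591,700; weights = 0.1600, 0.1746, 0.2292, 0.4362.
Cohort E: 0.1600×11.8 + 0.1746×221.4 + 0.2292×170.7 + 0.4362×9.7 = 83.8981 per 1,000.
Cohort C: 0.1600×12.9 + 0.1746×215.4 + 0.2292×126.0 + 0.4362×8.2 = 72.1274 per 1,000.
Difference = 83.8981 − 72.1274 = 11.7707.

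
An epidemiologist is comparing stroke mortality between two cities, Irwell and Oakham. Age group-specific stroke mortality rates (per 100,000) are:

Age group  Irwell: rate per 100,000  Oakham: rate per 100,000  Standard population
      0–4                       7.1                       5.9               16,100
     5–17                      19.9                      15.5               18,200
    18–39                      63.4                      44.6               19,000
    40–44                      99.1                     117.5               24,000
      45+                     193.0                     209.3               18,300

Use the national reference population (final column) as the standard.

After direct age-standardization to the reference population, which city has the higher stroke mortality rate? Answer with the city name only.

Oakham

Standard total = 95,600; weights = 0.1684, 0.1904, 0.1987, 0.2510, 0.1914.
Irwell: 0.1684×7.1 + 0.1904×19.9 + 0.1987×63.4 + 0.2510×99.1 + 0.1914×193.0 = 79.4078 per 100,000.
Oakham: 0.1684×5.9 + 0.1904×15.5 + 0.1987×44.6 + 0.2510×117.5 + 0.1914×209.3 = 82.3711 per 100,000.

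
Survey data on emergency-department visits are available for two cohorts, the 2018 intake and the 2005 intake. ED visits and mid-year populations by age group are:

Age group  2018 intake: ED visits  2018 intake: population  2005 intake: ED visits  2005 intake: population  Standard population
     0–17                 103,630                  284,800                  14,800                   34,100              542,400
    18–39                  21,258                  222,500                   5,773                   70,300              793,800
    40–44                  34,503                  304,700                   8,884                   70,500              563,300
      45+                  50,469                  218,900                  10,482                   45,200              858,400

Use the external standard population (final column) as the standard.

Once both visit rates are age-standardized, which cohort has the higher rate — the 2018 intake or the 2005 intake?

Age-specific rates per 1,000 for the 2018 intake: 363.869, 95.542, 113.236, 230.557.
For the 2005 intake: 434.018, 82.119, 126.014, 231.903.
Standard total = 2,757,900; weights = 0.1967, 0.2878, 0.2042, 0.3113.
The 2018 intake: 0.1967×363.869 + 0.2878×95.542 + 0.2042×113.236 + 0.3113×230.557 = 193.9519 per 1,000.
The 2005 intake: 0.1967×434.018 + 0.2878×82.119 + 0.2042×126.014 + 0.3113×231.903 = 206.9135 per 1,000.
The crude rates (203.57 vs 181.46) would put the 2018 intake higher, but that reflects its age composition; once standardized to a common age structure, the 2005 intake has the higher underlying rate.

2005 intake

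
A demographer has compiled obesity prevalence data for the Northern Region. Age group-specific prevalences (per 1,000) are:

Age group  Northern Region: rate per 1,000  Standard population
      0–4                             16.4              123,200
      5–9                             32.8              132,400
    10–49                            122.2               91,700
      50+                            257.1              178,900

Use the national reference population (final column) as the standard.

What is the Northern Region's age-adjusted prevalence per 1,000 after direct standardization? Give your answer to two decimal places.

120.80

Standard total = 526,200; weights = 0.2341, 0.2516, 0.1743, 0.3400.
Standardized rate: 0.2341×16.4 + 0.2516×32.8 + 0.1743×122.2 + 0.3400×257.1 = 120.7984 per 1,000.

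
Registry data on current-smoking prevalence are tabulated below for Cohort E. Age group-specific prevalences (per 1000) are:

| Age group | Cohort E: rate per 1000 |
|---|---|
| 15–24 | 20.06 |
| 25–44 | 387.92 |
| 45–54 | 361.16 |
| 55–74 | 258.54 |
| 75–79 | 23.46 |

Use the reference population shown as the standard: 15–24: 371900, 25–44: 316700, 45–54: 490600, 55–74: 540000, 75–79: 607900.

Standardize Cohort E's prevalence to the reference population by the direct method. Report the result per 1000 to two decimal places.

Standard total = 2327100; weights = 0.1598, 0.1361, 0.2108, 0.2320, 0.2612.
Standardized rate: 0.1598×20.06 + 0.1361×387.92 + 0.2108×361.16 + 0.2320×258.54 + 0.2612×23.46 = 198.2608 per 1000.

198.26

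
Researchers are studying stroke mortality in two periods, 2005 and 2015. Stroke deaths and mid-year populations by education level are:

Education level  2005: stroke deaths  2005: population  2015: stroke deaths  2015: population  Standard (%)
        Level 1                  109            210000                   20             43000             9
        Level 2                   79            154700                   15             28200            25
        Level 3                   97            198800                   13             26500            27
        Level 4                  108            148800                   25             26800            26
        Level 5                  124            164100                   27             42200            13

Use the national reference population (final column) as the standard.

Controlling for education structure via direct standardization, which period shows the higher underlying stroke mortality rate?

2015

Education-specific rates per 100000 for 2005: 51.90, 51.07, 48.79, 72.58, 75.56.
For 2015: 46.51, 53.19, 49.06, 93.28, 63.98.
Standard weights: 0.09, 0.25, 0.27, 0.26, 0.13.
2005: 0.0900×51.90 + 0.2500×51.07 + 0.2700×48.79 + 0.2600×72.58 + 0.1300×75.56 = 59.3064 per 100000.
2015: 0.0900×46.51 + 0.2500×53.19 + 0.2700×49.06 + 0.2600×93.28 + 0.1300×63.98 = 63.3005 per 100000.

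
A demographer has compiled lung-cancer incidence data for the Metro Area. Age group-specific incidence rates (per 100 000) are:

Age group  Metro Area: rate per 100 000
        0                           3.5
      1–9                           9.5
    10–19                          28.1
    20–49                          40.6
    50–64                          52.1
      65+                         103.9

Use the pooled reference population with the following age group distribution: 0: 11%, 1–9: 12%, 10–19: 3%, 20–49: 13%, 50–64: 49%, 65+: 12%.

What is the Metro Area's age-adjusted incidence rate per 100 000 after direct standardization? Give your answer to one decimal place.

Standard weights: 0.11, 0.12, 0.03, 0.13, 0.49, 0.12.
Standardized rate: 0.1100×3.5 + 0.1200×9.5 + 0.0300×28.1 + 0.1300×40.6 + 0.4900×52.1 + 0.1200×103.9 = 45.6430 per 100 000.

45.6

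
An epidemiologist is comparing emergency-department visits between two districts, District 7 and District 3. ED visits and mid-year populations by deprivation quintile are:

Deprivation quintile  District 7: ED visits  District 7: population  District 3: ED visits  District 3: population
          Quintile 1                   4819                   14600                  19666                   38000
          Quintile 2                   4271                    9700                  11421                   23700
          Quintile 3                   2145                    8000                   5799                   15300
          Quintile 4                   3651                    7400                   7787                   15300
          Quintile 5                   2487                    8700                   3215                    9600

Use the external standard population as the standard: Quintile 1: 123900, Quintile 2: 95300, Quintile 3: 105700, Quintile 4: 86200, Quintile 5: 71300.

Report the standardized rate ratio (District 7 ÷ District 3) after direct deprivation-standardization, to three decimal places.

Deprivation-specific rates per 1000 for District 7: 330.068, 440.309, 268.125, 493.378, 285.862.
For District 3: 517.526, 481.899, 379.020, 508.954, 334.896.
Standard total = 482400; weights = 0.2568, 0.1976, 0.2191, 0.1787, 0.1478.
District 7: 0.2568×330.068 + 0.1976×440.309 + 0.2191×268.125 + 0.1787×493.378 + 0.1478×285.862 = 360.9224 per 1000.
District 3: 0.2568×517.526 + 0.1976×481.899 + 0.2191×379.020 + 0.1787×508.954 + 0.1478×334.896 = 451.6143 per 1000.
Ratio = 360.9224 ÷ 451.6143 = 0.79918.

0.799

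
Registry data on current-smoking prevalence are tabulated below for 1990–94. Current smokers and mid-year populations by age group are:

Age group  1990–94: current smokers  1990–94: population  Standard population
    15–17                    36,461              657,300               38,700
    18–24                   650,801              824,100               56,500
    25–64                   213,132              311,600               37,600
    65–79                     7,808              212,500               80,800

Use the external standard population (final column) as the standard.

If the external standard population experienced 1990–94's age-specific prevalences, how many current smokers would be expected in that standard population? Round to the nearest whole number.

Age-specific rates per 1,000 for 1990–94: 55.471, 789.711, 683.992, 36.744.
Expected current smokers = Σ (standard pop × age-specific rate ÷ 1,000)
= 38,700×55.471/1,000 + 56,500×789.711/1,000 + 37,600×683.992/1,000 + 80,800×36.744/1,000
= 2146.72 + 44618.68 + 25718.11 + 2968.88 = 75452.39.

75452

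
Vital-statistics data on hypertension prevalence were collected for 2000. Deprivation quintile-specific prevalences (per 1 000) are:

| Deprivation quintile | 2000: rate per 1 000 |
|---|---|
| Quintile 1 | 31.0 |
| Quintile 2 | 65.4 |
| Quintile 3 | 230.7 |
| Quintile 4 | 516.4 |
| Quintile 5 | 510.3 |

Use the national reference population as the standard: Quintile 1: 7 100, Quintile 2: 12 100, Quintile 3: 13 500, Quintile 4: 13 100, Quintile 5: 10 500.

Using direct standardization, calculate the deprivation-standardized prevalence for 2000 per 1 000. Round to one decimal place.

288.6

Standard total = 56 300; weights = 0.1261, 0.2149, 0.2398, 0.2327, 0.1865.
Standardized rate: 0.1261×31.0 + 0.2149×65.4 + 0.2398×230.7 + 0.2327×516.4 + 0.1865×510.3 = 288.6124 per 1 000.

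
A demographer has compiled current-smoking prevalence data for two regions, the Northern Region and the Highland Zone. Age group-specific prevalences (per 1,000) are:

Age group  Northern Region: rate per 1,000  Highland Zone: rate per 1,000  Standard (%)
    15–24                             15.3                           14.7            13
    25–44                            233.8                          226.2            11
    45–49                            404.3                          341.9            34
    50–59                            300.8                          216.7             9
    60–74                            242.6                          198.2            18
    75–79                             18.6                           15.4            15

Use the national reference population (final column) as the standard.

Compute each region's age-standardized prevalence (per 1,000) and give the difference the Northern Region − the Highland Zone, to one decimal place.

38.2

Standard weights: 0.13, 0.11, 0.34, 0.09, 0.18, 0.15.
The Northern Region: 0.1300×15.3 + 0.1100×233.8 + 0.3400×404.3 + 0.0900×300.8 + 0.1800×242.6 + 0.1500×18.6 = 238.6990 per 1,000.
The Highland Zone: 0.1300×14.7 + 0.1100×226.2 + 0.3400×341.9 + 0.0900×216.7 + 0.1800×198.2 + 0.1500×15.4 = 200.5280 per 1,000.
Difference = 238.6990 − 200.5280 = 38.1710.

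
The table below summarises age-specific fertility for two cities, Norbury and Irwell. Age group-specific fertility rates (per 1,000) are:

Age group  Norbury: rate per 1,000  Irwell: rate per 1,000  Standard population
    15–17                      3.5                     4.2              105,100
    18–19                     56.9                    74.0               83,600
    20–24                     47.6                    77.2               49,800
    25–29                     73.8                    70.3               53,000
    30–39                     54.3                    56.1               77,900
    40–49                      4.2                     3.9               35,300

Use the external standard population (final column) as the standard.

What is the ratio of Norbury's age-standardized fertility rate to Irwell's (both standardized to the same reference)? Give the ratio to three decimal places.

Standard total = 404,700; weights = 0.2597, 0.2066, 0.1231, 0.1310, 0.1925, 0.0872.
Norbury: 0.2597×3.5 + 0.2066×56.9 + 0.1231×47.6 + 0.1310×73.8 + 0.1925×54.3 + 0.0872×4.2 = 39.0037 per 1,000.
Irwell: 0.2597×4.2 + 0.2066×74.0 + 0.1231×77.2 + 0.1310×70.3 + 0.1925×56.1 + 0.0872×3.9 = 46.2222 per 1,000.
Ratio = 39.0037 ÷ 46.2222 = 0.84383.

0.844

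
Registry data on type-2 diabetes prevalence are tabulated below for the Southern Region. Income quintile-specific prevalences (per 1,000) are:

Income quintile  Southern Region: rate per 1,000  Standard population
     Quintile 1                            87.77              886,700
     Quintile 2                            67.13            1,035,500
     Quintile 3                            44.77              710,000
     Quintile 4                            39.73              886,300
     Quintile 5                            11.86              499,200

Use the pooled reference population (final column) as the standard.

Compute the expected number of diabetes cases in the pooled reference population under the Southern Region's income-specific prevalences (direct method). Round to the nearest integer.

220259

Expected diabetes cases = Σ (standard pop × income-specific rate ÷ 1,000)
= 886,700×87.77/1,000 + 1,035,500×67.13/1,000 + 710,000×44.77/1,000 + 886,300×39.73/1,000 + 499,200×11.86/1,000
= 77825.66 + 69513.12 + 31786.70 + 35212.70 + 5920.51 = 220258.68.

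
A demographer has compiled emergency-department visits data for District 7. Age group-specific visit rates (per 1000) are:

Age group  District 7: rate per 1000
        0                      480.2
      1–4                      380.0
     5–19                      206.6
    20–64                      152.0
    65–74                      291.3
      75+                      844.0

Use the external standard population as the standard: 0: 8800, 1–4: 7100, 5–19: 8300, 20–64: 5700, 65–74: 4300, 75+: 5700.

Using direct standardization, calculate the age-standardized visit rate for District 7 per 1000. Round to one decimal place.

390.2

Standard total = 39900; weights = 0.2206, 0.1779, 0.2080, 0.1429, 0.1078, 0.1429.
Standardized rate: 0.2206×480.2 + 0.1779×380.0 + 0.2080×206.6 + 0.1429×152.0 + 0.1078×291.3 + 0.1429×844.0 = 390.1837 per 1000.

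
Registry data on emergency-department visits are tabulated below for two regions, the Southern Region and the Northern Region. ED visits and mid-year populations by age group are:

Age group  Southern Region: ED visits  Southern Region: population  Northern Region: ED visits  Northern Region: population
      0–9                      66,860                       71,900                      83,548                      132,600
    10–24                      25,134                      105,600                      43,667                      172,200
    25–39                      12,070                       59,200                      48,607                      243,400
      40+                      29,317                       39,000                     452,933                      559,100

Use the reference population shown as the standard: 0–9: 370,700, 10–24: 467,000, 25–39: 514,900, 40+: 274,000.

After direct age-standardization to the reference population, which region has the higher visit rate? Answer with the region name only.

Age-specific rates per 1,000 for the Southern Region: 929.903, 238.011, 203.885, 751.718.
For the Northern Region: 630.075, 253.583, 199.700, 810.111.
Standard total = 1,626,600; weights = 0.2279, 0.2871, 0.3165, 0.1684.
The Southern Region: 0.2279×929.903 + 0.2871×238.011 + 0.3165×203.885 + 0.1684×751.718 = 471.4235 per 1,000.
The Northern Region: 0.2279×630.075 + 0.2871×253.583 + 0.3165×199.700 + 0.1684×810.111 = 416.0754 per 1,000.
The crude rates (483.79 vs 567.83) would put the Northern Region higher, but that reflects its age composition; once standardized to a common age structure, the Southern Region has the higher underlying rate.

Southern Region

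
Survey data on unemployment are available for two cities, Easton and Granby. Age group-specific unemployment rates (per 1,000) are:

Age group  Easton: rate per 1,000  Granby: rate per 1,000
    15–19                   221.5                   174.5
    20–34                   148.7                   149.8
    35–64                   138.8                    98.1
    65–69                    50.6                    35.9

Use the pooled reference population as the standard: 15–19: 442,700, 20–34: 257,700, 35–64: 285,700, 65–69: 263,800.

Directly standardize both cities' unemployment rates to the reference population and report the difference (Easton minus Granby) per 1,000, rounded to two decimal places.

Standard total = 1,249,900; weights = 0.3542, 0.2062, 0.2286, 0.2111.
Easton: 0.3542×221.5 + 0.2062×148.7 + 0.2286×138.8 + 0.2111×50.6 = 151.5173 per 1,000.
Granby: 0.3542×174.5 + 0.2062×149.8 + 0.2286×98.1 + 0.2111×35.9 = 122.6916 per 1,000.
Difference = 151.5173 − 122.6916 = 28.8257.

28.83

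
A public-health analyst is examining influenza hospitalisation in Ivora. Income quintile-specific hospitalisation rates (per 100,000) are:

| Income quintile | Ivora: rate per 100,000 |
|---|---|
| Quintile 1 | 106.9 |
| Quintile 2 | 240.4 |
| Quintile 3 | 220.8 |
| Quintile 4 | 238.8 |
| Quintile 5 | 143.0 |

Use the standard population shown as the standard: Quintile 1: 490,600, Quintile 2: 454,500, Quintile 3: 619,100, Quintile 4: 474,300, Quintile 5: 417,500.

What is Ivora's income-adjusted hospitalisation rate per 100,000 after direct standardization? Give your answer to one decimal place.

191.9

Standard total = 2,456,000; weights = 0.1998, 0.1851, 0.2521, 0.1931, 0.1700.
Standardized rate: 0.1998×106.9 + 0.1851×240.4 + 0.2521×220.8 + 0.1931×238.8 + 0.1700×143.0 = 191.9257 per 100,000.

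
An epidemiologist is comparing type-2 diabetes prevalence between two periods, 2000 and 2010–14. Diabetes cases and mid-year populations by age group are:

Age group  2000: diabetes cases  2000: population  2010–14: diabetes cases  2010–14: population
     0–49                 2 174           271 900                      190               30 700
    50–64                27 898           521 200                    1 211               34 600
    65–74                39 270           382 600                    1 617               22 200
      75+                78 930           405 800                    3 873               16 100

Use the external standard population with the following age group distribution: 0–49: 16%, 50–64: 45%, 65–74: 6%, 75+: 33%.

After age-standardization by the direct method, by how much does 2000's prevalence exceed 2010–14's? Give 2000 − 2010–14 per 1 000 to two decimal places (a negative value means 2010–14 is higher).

Age-specific rates per 1 000 for 2000: 7.996, 53.526, 102.640, 194.505.
For 2010–14: 6.189, 35.000, 72.838, 240.559.
Standard weights: 0.16, 0.45, 0.06, 0.33.
2000: 0.1600×7.996 + 0.4500×53.526 + 0.0600×102.640 + 0.3300×194.505 = 95.7111 per 1 000.
2010–14: 0.1600×6.189 + 0.4500×35.000 + 0.0600×72.838 + 0.3300×240.559 = 100.4950 per 1 000.
Difference = 95.7111 − 100.4950 = -4.7838.

-4.78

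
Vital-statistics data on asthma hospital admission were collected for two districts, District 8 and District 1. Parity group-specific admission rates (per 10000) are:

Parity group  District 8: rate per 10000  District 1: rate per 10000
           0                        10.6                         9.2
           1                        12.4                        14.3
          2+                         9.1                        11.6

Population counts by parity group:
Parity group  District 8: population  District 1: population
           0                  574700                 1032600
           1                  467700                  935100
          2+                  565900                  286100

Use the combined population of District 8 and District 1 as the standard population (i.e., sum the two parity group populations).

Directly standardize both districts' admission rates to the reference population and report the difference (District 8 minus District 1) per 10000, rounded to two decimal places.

-0.66

Combined standard total = 3862100; weights = 0.4162, 0.3632, 0.2206.
District 8: 0.4162×10.6 + 0.3632×12.4 + 0.2206×9.1 = 10.9229 per 10000.
District 1: 0.4162×9.2 + 0.3632×14.3 + 0.2206×11.6 = 11.5819 per 10000.
Difference = 10.9229 − 11.5819 = -0.6590.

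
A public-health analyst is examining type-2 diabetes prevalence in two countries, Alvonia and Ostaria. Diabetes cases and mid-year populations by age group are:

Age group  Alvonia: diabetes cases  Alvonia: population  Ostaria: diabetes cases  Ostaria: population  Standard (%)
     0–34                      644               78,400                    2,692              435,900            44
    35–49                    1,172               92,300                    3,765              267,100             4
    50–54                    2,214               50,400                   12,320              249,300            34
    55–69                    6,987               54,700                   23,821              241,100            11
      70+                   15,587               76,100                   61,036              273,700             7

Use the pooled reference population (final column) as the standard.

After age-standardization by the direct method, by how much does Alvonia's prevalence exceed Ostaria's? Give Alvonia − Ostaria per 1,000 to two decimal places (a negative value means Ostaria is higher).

0.88

Age-specific rates per 1,000 for Alvonia: 8.214, 12.698, 43.929, 127.733, 204.823.
For Ostaria: 6.176, 14.096, 49.418, 98.801, 223.003.
Standard weights: 0.44, 0.04, 0.34, 0.11, 0.07.
Alvonia: 0.4400×8.214 + 0.0400×12.698 + 0.3400×43.929 + 0.1100×127.733 + 0.0700×204.823 = 47.4461 per 1,000.
Ostaria: 0.4400×6.176 + 0.0400×14.096 + 0.3400×49.418 + 0.1100×98.801 + 0.0700×223.003 = 46.5618 per 1,000.
Difference = 47.4461 − 46.5618 = 0.8844.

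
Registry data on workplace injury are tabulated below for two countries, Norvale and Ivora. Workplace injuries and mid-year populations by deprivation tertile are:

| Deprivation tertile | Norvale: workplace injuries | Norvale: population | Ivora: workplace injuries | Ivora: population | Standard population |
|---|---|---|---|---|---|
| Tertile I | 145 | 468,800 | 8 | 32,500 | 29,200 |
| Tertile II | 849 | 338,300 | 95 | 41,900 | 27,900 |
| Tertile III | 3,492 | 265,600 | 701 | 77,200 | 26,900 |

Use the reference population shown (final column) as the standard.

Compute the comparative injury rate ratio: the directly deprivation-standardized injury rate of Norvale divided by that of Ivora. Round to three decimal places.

Deprivation-specific rates per 10,000 for Norvale: 3.09, 25.10, 131.48.
For Ivora: 2.46, 22.67, 90.80.
Standard total = 84,000; weights = 0.3476, 0.3321, 0.3202.
Norvale: 0.3476×3.09 + 0.3321×25.10 + 0.3202×131.48 = 51.5143 per 10,000.
Ivora: 0.3476×2.46 + 0.3321×22.67 + 0.3202×90.80 = 37.4650 per 10,000.
Ratio = 51.5143 ÷ 37.4650 = 1.37500.

1.375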